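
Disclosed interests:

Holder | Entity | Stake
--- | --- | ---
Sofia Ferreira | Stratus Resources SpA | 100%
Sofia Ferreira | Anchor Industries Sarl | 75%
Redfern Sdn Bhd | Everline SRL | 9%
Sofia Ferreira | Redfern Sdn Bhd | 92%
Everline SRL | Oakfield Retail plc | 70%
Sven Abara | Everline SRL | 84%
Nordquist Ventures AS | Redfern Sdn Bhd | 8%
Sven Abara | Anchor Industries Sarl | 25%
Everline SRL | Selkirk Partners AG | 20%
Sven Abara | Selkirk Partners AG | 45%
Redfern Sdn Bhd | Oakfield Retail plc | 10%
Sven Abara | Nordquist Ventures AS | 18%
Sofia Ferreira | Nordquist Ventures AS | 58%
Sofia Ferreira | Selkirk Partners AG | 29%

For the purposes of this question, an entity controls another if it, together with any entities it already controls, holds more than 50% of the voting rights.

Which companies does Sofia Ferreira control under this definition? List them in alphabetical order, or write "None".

Sofia holds 58% of Nordquist, so Sofia controls Nordquist.
Sofia holds 75% of Anchor, so Sofia controls Anchor.
Sofia and Nordquist together hold 92% + 8% = 100% of Redfern, so Sofia controls Redfern.
Sofia holds 100% of Stratus, so Sofia controls Stratus.
No other company's threshold is met.

Anchor Industries Sarl, Nordquist Ventures AS, Redfern Sdn Bhd, Stratus Resources SpA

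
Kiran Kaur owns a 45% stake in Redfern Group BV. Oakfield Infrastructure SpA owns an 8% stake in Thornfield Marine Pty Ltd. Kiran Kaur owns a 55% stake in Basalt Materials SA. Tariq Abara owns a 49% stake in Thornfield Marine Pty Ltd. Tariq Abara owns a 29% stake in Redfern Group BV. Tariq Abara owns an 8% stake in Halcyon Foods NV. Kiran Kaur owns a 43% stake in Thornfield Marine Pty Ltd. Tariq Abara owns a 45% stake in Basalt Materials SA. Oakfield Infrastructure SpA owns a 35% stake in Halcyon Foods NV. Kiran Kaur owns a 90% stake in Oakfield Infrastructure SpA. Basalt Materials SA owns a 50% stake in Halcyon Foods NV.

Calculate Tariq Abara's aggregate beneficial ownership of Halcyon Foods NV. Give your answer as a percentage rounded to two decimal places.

Tariq reaches Halcyon along 2 paths.
Direct stake: 8% = 8%.
Via Basalt: 45% × 50% = 22.5%.
Total: 8% + 22.5% = 30.5%.
Rounded: 30.50%.

30.50%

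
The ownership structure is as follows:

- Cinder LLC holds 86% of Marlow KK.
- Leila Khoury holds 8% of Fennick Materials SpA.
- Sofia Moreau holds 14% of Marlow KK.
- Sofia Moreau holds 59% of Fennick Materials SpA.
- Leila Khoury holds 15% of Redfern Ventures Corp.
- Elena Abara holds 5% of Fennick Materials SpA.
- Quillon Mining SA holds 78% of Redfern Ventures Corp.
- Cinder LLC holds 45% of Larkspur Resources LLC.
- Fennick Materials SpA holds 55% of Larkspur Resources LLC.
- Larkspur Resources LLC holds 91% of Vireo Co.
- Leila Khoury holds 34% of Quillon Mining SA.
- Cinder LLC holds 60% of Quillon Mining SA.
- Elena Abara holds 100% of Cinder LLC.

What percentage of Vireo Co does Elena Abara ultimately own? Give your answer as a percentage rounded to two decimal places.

43.45%

Elena reaches Vireo along 2 paths.
Via Fennick → Larkspur: 5% × 55% × 91% = 2.5025%.
Via Cinder → Larkspur: 100% × 45% × 91% = 40.95%.
Total: 2.5025% + 40.95% = 43.4525%.
Rounded: 43.45%.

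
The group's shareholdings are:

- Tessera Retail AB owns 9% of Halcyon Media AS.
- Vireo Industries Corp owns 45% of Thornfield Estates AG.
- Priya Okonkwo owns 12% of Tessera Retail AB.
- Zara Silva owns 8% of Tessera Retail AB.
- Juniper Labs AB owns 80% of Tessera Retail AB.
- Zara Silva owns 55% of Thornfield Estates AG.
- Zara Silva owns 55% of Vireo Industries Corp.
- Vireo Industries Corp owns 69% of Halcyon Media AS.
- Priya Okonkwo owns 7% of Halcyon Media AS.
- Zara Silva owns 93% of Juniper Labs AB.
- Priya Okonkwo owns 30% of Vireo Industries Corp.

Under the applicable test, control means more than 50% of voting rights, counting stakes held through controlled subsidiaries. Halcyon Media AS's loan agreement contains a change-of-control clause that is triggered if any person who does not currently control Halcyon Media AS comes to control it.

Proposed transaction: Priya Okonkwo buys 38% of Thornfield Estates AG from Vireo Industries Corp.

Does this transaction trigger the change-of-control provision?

No

The purchase adds only to Priya's holdings (Vireo's stake shrinks), so Priya is the only person who could newly come to control Halcyon.
Priya's largest direct stake is 30% in Vireo, which does not meet the threshold, so Priya controls no company.
In Halcyon, Priya's side holds only 7%, not > 50%.
So before the transaction, Priya does not control Halcyon.
After the purchase, Priya holds 38% of Thornfield directly, and Vireo's stake falls to 7%.
Priya's side now holds 38% of Thornfield, not > 50%, so Priya still does not control Thornfield.
After the transaction, Priya's side holds 7% of Halcyon, not > 50%, so Priya still does not control Halcyon.
No new person acquires control, so the clause is not triggered.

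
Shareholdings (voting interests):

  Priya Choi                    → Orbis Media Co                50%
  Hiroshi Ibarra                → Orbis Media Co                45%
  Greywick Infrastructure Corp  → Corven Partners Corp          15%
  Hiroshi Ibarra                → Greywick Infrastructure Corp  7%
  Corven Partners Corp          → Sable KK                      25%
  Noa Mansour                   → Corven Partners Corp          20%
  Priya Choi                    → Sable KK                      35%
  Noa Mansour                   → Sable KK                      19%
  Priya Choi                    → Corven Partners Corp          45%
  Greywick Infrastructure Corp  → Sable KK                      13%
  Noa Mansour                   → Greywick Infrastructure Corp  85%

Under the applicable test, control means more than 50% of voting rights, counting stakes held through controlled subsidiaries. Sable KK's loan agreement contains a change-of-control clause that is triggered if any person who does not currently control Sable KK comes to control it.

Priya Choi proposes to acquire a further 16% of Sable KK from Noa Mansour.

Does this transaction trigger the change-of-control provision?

The purchase adds only to Priya's holdings (Noa's stake shrinks), so Priya is the only person who could newly come to control Sable.
Priya's largest direct stake is 50% in Orbis, which does not meet the threshold, so Priya controls no company.
In Sable, Priya's side holds only 35%, not > 50%.
So before the transaction, Priya does not control Sable.
After the purchase, Priya's direct stake in Sable rises to 35% + 16% = 51%, and Noa's stake falls to 3%.
Priya holds 51% of Sable, so Priya controls Sable.
Priya did not control Sable before and does after, so the clause is triggered.

Yes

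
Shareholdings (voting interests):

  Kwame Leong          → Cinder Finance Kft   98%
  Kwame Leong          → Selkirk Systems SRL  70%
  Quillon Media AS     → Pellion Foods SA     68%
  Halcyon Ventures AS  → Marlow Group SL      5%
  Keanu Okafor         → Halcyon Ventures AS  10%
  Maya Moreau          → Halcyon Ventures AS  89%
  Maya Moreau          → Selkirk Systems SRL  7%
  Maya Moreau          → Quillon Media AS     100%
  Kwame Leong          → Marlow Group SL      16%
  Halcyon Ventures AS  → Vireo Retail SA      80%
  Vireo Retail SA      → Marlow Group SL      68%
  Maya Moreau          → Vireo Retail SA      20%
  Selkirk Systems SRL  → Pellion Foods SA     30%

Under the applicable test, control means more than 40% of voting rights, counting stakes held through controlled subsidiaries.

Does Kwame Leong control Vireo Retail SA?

No

Kwame holds 98% of Cinder, so Kwame controls Cinder.
Kwame holds 70% of Selkirk, so Kwame controls Selkirk.
Neither Kwame nor any entity Kwame controls holds any voting interest in Vireo.
So Kwame does not control Vireo.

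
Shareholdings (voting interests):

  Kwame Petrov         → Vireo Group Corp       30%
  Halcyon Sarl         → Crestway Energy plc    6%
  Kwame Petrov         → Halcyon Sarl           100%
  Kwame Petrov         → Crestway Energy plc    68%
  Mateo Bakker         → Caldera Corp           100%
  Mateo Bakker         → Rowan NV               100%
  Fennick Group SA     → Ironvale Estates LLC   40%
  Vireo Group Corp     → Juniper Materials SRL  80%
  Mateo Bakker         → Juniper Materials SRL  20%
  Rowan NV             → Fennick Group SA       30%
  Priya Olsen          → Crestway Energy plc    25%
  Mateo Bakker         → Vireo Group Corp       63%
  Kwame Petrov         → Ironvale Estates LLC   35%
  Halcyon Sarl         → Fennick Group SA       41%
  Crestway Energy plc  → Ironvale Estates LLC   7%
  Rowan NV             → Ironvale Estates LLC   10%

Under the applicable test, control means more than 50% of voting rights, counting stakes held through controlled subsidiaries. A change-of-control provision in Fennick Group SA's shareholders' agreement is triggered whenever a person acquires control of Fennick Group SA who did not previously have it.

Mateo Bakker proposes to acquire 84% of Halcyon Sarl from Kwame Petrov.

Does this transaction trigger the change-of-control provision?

The purchase adds only to Mateo's holdings (Kwame's stake shrinks), so Mateo is the only person who could newly come to control Fennick.
Mateo holds 63% of Vireo, so Mateo controls Vireo.
Mateo holds 100% of Rowan, so Mateo controls Rowan.
Vireo and Mateo together hold 80% + 20% = 100% of Juniper, so Mateo controls Juniper.
Mateo holds 100% of Caldera, so Mateo controls Caldera.
In Fennick, Mateo's side holds only 30%, not > 50%.
So before the transaction, Mateo does not control Fennick.
After the purchase, Mateo holds 84% of Halcyon directly, and Kwame's stake falls to 16%.
Mateo holds 84% of Halcyon, so Mateo controls Halcyon.
Rowan and Halcyon together hold 30% + 41% = 71% of Fennick, so Mateo controls Fennick.
Mateo did not control Fennick before and does after, so the clause is triggered.

Yes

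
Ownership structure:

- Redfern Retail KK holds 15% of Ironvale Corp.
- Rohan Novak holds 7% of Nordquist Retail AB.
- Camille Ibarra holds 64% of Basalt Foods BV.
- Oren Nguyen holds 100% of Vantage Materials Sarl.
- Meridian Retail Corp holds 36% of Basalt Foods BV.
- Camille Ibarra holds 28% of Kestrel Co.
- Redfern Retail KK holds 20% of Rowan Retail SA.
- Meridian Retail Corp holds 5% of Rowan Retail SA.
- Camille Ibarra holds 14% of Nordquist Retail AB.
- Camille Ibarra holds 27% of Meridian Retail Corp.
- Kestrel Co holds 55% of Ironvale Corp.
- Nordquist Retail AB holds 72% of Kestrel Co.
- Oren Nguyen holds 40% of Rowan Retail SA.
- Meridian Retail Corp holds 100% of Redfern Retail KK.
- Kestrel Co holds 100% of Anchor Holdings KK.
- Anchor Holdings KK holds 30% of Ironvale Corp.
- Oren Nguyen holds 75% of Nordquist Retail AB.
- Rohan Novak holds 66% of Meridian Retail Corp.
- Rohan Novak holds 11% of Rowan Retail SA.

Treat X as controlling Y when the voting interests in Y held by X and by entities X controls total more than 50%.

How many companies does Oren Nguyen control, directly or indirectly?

Oren holds 75% of Nordquist, so Oren controls Nordquist.
Nordquist holds 72% of Kestrel, so Oren controls Kestrel.
Oren holds 100% of Vantage, so Oren controls Vantage.
Kestrel holds 100% of Anchor, so Oren controls Anchor.
Kestrel and Anchor together hold 55% + 30% = 85% of Ironvale, so Oren controls Ironvale.
No other company's threshold is met.
Oren controls 5 companies.

5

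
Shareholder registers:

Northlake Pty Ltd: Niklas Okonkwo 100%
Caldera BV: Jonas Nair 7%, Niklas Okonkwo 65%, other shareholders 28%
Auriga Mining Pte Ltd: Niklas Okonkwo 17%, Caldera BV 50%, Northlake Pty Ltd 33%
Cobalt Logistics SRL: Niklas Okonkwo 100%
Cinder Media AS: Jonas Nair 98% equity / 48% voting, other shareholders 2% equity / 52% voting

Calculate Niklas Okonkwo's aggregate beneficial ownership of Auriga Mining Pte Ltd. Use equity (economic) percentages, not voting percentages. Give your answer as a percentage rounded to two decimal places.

82.50%

Niklas reaches Auriga along 3 paths.
Direct stake: 17% = 17%.
Via Caldera: 65% × 50% = 32.5%.
Via Northlake: 100% × 33% = 33%.
Total: 17% + 32.5% + 33% = 82.5%.
Rounded: 82.50%.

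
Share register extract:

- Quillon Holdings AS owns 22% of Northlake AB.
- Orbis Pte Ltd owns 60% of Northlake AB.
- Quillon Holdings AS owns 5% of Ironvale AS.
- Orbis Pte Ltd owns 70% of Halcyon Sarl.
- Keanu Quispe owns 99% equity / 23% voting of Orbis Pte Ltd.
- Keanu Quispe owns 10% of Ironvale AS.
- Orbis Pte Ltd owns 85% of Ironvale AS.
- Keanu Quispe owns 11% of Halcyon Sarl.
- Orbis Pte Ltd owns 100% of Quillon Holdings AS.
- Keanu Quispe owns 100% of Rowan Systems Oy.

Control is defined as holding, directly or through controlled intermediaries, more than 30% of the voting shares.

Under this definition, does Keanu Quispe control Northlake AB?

Keanu holds 100% of Rowan, so Keanu controls Rowan.
Neither Keanu nor any entity Keanu controls holds any voting interest in Northlake.
So Keanu does not control Northlake.

No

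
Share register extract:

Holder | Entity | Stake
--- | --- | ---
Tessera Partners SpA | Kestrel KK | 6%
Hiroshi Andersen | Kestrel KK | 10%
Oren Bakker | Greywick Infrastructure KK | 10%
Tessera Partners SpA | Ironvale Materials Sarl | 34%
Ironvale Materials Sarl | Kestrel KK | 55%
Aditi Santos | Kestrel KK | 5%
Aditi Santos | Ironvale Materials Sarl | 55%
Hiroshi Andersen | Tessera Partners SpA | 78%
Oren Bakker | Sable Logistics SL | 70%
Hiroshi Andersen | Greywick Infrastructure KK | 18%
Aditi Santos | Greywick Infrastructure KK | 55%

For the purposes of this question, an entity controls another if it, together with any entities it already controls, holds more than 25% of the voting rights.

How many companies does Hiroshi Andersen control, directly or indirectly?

3

Hiroshi holds 78% of Tessera, so Hiroshi controls Tessera.
Tessera holds 34% of Ironvale, so Hiroshi controls Ironvale.
Tessera and Hiroshi and Ironvale together hold 6% + 10% + 55% = 71% of Kestrel, so Hiroshi controls Kestrel.
No other company's threshold is met.
Hiroshi controls 3 companies.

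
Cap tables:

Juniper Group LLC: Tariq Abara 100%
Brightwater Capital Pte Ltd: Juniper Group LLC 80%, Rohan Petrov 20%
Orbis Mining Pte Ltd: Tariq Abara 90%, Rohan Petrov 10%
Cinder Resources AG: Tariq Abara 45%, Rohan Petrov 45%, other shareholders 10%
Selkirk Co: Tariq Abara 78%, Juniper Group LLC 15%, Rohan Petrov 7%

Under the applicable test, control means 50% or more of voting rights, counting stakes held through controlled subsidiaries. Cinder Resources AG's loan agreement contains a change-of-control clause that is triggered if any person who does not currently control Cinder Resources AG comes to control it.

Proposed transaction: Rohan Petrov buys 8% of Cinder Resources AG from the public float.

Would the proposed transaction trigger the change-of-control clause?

The purchase changes only Rohan's holdings, so Rohan is the only person who could newly come to control Cinder.
Rohan's largest direct stake is 45% in Cinder, which does not meet the threshold, so Rohan controls no company.
In Cinder, Rohan's side holds only 45%, not ≥ 50%.
So before the transaction, Rohan does not control Cinder.
After the purchase, Rohan's direct stake in Cinder rises to 45% + 8% = 53%.
Rohan holds 53% of Cinder, so Rohan controls Cinder.
Rohan did not control Cinder before and does after, so the clause is triggered.

Yes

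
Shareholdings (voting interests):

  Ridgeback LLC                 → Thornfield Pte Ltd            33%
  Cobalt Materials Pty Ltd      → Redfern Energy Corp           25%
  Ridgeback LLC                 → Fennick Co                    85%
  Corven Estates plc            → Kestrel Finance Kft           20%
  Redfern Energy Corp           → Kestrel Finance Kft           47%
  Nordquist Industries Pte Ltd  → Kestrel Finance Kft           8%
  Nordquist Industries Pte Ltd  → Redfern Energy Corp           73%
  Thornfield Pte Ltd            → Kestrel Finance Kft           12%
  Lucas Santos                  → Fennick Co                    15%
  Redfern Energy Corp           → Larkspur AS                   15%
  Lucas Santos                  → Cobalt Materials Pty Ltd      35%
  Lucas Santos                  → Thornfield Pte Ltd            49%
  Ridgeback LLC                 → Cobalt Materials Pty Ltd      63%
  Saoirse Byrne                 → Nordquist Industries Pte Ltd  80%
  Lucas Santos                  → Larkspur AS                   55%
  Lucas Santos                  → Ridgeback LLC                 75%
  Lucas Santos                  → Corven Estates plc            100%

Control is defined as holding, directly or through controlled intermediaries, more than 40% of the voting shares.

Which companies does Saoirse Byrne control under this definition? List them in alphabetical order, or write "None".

Kestrel Finance Kft, Nordquist Industries Pte Ltd, Redfern Energy Corp

Saoirse holds 80% of Nordquist, so Saoirse controls Nordquist.
Nordquist holds 73% of Redfern, so Saoirse controls Redfern.
Redfern and Nordquist together hold 47% + 8% = 55% of Kestrel, so Saoirse controls Kestrel.
No other company's threshold is met.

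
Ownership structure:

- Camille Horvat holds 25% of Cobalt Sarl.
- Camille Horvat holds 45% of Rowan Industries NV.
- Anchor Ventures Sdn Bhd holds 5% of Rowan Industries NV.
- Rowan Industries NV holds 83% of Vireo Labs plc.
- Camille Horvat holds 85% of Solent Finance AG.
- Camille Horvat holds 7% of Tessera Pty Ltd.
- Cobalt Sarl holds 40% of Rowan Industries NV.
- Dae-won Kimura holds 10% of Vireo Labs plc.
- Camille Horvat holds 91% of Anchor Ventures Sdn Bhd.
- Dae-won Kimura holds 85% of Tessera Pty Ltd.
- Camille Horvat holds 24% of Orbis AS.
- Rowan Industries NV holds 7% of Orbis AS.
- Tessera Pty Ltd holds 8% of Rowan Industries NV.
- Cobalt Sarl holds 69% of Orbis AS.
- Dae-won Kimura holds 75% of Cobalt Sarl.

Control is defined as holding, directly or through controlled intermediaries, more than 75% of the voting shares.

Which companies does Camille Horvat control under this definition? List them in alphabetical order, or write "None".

Camille holds 91% of Anchor, so Camille controls Anchor.
Camille holds 85% of Solent, so Camille controls Solent.
No other company's threshold is met.

Anchor Ventures Sdn Bhd, Solent Finance AG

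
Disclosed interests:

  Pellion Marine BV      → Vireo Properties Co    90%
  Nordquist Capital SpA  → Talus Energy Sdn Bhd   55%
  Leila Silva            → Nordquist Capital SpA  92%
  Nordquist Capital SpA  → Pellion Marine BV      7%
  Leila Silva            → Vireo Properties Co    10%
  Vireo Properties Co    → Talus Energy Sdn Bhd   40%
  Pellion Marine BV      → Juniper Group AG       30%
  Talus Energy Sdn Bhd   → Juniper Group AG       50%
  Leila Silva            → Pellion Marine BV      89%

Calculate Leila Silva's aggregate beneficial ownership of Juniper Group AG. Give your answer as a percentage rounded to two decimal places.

Leila reaches Juniper along 6 paths.
Via Pellion: 89% × 30% = 26.7%.
Via Nordquist → Pellion: 92% × 7% × 30% = 1.932%.
Via Nordquist → Talus: 92% × 55% × 50% = 25.3%.
Via Vireo → Talus: 10% × 40% × 50% = 2%.
Via Pellion → Vireo → Talus: 89% × 90% × 40% × 50% = 16.02%.
Via Nordquist → Pellion → Vireo → Talus: 92% × 7% × 90% × 40% × 50% = 1.1592%.
Total: 26.7% + 1.932% + 25.3% + 2% + 16.02% + 1.1592% = 73.1112%.
Rounded: 73.11%.

73.11%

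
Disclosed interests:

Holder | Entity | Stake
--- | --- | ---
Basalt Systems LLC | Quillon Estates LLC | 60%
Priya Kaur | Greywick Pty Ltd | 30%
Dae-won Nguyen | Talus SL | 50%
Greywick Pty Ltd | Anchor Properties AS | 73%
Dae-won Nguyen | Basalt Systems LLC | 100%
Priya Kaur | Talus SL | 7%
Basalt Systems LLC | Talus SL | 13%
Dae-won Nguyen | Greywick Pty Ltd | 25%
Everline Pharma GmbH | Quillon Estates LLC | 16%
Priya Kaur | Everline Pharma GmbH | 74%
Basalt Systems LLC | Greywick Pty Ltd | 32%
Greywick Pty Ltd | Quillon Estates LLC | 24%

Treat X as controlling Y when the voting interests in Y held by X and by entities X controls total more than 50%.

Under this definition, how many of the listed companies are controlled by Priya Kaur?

1

Priya holds 74% of Everline, so Priya controls Everline.
No other company's threshold is met.
Priya controls 1 company.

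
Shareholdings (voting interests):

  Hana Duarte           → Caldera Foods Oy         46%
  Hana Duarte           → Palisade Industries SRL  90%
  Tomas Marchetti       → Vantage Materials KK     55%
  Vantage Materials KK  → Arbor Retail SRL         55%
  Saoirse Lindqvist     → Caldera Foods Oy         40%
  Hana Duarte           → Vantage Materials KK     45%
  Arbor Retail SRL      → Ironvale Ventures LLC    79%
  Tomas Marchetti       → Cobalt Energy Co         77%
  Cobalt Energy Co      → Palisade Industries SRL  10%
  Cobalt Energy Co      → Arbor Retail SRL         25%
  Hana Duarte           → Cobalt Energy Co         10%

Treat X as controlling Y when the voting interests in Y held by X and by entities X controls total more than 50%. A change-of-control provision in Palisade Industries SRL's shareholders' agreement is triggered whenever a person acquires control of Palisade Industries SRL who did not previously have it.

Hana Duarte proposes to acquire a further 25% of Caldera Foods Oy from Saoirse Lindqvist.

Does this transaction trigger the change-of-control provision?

The purchase adds only to Hana's holdings (Saoirse's stake shrinks), so Hana is the only person who could newly come to control Palisade.
Hana holds 90% of Palisade, so Hana controls Palisade.
So Hana already controls Palisade before the transaction.
After the purchase, Hana's direct stake in Caldera rises to 46% + 25% = 71%, and Saoirse's stake falls to 15%.
Hana controlled Palisade already, so this is not a new person acquiring control; every other person's position is unchanged or reduced.
No new person acquires control, so the clause is not triggered.

No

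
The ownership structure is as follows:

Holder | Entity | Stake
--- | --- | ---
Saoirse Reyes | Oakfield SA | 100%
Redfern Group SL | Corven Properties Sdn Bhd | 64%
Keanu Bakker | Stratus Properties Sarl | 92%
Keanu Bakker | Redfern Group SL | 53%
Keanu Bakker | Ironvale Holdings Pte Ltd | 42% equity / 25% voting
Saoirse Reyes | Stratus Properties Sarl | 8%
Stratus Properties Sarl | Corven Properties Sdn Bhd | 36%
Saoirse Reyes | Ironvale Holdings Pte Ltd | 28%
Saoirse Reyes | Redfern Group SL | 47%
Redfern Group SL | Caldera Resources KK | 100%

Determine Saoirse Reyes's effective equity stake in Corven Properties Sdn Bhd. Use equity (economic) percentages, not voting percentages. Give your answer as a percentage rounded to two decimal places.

32.96%

Saoirse reaches Corven along 2 paths.
Via Stratus: 8% × 36% = 2.88%.
Via Redfern: 47% × 64% = 30.08%.
Total: 2.88% + 30.08% = 32.96%.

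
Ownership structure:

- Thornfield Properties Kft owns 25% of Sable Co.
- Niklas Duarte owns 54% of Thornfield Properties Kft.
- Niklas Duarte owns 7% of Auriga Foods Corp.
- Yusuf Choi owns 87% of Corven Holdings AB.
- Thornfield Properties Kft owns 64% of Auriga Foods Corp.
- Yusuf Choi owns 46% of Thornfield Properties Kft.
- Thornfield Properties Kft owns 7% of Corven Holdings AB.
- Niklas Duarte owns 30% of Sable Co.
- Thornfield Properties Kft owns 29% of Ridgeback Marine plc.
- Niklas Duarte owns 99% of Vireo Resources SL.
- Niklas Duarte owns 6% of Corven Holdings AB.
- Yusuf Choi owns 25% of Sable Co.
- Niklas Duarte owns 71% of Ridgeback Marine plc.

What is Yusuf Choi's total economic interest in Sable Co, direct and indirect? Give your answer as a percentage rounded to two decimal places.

36.50%

Yusuf reaches Sable along 2 paths.
Direct stake: 25% = 25%.
Via Thornfield: 46% × 25% = 11.5%.
Total: 25% + 11.5% = 36.5%.
Rounded: 36.50%.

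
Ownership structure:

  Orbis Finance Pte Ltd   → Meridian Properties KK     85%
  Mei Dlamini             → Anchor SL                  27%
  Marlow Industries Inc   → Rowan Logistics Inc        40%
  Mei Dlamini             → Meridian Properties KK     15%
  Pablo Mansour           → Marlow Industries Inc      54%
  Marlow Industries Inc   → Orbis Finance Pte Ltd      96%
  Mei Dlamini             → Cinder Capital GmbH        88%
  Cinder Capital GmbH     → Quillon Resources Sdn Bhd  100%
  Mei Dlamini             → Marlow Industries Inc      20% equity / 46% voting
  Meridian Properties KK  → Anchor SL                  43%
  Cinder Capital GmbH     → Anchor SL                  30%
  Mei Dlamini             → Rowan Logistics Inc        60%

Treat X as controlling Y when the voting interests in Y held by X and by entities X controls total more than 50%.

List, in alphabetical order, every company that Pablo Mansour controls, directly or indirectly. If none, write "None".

Pablo holds 54% of Marlow, so Pablo controls Marlow.
Marlow holds 96% of Orbis, so Pablo controls Orbis.
Orbis holds 85% of Meridian, so Pablo controls Meridian.
No other company's threshold is met.

Marlow Industries Inc, Meridian Properties KK, Orbis Finance Pte Ltd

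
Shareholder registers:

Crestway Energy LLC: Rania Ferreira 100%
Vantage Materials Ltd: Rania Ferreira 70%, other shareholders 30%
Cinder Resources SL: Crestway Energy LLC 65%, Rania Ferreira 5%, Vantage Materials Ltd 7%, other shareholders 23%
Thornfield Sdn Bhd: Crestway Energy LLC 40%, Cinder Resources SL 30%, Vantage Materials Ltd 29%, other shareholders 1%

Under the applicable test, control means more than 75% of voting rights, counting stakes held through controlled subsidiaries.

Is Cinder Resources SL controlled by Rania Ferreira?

No

Rania holds 100% of Crestway, so Rania controls Crestway.
In Cinder, Rania's side holds only 65% + 5% = 70%, not > 75%.
So Rania does not control Cinder.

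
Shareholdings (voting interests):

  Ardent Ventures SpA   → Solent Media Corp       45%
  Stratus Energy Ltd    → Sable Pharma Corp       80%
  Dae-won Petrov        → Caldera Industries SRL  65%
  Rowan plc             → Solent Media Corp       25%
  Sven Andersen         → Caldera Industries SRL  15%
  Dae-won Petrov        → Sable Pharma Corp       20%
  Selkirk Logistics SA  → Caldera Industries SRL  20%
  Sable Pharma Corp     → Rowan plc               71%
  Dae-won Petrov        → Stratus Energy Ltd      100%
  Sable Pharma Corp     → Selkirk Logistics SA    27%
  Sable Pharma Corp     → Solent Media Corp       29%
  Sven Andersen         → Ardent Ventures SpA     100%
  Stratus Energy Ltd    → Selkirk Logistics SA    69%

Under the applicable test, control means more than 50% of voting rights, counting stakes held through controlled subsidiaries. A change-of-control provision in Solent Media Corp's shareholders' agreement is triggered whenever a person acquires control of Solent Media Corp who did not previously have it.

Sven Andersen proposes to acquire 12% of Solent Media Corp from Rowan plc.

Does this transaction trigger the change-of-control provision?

Yes

The purchase adds only to Sven's holdings (Rowan's stake shrinks), so Sven is the only person who could newly come to control Solent.
Sven holds 100% of Ardent, so Sven controls Ardent.
In Solent, Sven's side holds only 45%, not > 50%.
So before the transaction, Sven does not control Solent.
After the purchase, Sven holds 12% of Solent directly, and Rowan's stake falls to 13%.
Ardent and Sven together hold 45% + 12% = 57% of Solent, so Sven controls Solent.
Sven did not control Solent before and does after, so the clause is triggered.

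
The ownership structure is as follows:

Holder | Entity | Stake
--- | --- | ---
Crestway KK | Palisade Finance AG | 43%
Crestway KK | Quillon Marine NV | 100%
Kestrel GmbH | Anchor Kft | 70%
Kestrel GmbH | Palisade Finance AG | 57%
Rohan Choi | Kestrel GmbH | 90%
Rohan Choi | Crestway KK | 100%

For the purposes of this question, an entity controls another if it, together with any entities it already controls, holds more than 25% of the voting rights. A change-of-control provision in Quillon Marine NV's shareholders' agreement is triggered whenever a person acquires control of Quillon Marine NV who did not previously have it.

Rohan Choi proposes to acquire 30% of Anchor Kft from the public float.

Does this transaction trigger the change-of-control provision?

No

The purchase changes only Rohan's holdings, so Rohan is the only person who could newly come to control Quillon.
Rohan holds 100% of Crestway, so Rohan controls Crestway.
Crestway holds 100% of Quillon, so Rohan controls Quillon.
So Rohan already controls Quillon before the transaction.
After the purchase, Rohan holds 30% of Anchor directly.
Rohan controlled Quillon already, so this is not a new person acquiring control; every other person's position is unchanged or reduced.
No new person acquires control, so the clause is not triggered.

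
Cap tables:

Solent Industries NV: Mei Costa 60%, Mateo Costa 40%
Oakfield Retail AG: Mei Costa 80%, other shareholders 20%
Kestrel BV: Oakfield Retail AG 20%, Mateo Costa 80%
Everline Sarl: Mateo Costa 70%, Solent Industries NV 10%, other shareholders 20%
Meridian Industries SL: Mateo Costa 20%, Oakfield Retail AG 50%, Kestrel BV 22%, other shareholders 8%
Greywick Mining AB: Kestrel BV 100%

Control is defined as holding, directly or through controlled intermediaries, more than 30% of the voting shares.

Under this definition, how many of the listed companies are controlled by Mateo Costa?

5

Mateo holds 40% of Solent, so Mateo controls Solent.
Mateo holds 80% of Kestrel, so Mateo controls Kestrel.
Mateo and Solent together hold 70% + 10% = 80% of Everline, so Mateo controls Everline.
Mateo and Kestrel together hold 20% + 22% = 42% of Meridian, so Mateo controls Meridian.
Kestrel holds 100% of Greywick, so Mateo controls Greywick.
No other company's threshold is met.
Mateo controls 5 companies.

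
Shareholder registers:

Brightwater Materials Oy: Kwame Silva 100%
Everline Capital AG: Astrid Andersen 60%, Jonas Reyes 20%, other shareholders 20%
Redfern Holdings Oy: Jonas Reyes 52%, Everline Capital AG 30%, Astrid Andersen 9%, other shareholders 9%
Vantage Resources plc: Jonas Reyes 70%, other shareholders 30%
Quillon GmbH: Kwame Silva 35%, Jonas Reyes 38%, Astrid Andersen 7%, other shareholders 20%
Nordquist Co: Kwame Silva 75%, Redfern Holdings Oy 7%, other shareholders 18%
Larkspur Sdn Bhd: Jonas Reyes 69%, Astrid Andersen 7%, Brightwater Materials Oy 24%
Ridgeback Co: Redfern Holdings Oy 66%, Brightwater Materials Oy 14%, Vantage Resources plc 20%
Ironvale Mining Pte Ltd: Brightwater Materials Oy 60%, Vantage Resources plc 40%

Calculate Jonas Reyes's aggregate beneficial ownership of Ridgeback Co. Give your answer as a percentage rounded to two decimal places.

52.28%

Jonas reaches Ridgeback along 3 paths.
Via Redfern: 52% × 66% = 34.32%.
Via Everline → Redfern: 20% × 30% × 66% = 3.96%.
Via Vantage: 70% × 20% = 14%.
Total: 34.32% + 3.96% + 14% = 52.28%.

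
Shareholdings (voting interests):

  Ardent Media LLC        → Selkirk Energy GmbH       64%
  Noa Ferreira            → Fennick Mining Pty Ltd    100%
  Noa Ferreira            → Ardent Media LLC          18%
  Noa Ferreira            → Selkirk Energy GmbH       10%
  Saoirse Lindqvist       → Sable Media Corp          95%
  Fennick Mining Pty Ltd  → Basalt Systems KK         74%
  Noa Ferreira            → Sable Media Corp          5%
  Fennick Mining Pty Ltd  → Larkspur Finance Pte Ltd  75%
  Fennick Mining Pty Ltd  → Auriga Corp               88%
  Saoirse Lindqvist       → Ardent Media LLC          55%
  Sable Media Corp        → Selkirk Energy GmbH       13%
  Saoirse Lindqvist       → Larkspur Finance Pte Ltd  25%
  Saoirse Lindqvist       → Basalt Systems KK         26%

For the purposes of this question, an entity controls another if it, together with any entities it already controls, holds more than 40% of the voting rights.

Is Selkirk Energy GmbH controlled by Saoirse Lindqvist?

Saoirse holds 55% of Ardent, so Saoirse controls Ardent.
Saoirse holds 95% of Sable, so Saoirse controls Sable.
Ardent and Sable together hold 64% + 13% = 77% of Selkirk, so Saoirse controls Selkirk.

Yes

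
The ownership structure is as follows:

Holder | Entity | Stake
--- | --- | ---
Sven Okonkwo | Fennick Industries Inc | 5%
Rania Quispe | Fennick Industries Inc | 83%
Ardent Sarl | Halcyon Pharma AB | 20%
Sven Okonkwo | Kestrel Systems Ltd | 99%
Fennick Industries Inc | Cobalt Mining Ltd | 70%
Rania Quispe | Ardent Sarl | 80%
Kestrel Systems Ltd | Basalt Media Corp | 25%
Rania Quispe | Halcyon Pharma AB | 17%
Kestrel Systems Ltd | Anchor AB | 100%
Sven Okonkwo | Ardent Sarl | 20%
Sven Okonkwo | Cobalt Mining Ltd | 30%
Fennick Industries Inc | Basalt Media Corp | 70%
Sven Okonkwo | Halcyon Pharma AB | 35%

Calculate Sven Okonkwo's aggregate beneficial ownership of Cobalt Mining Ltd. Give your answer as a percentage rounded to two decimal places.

Sven reaches Cobalt along 2 paths.
Via Fennick: 5% × 70% = 3.5%.
Direct stake: 30% = 30%.
Total: 3.5% + 30% = 33.5%.
Rounded: 33.50%.

33.50%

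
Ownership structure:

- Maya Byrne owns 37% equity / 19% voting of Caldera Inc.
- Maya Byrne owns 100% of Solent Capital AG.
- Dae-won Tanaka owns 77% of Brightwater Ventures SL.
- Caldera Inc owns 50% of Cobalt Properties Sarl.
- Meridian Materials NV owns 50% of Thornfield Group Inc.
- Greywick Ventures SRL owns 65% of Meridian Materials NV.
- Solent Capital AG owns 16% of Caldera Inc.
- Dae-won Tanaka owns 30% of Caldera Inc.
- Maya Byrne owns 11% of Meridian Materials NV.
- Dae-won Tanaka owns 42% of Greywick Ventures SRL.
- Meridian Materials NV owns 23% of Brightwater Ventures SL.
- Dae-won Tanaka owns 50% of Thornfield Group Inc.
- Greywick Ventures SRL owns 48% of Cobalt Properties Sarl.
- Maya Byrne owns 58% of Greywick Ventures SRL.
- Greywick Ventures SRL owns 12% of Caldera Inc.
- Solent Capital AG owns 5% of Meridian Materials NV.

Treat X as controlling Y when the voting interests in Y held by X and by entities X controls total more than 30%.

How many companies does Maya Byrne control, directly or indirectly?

Maya holds 100% of Solent, so Maya controls Solent.
Maya holds 58% of Greywick, so Maya controls Greywick.
Maya and Solent and Greywick together hold 19% + 16% + 12% = 47% of Caldera, so Maya controls Caldera.
Greywick and Solent and Maya together hold 65% + 5% + 11% = 81% of Meridian, so Maya controls Meridian.
Meridian holds 50% of Thornfield, so Maya controls Thornfield.
Greywick and Caldera together hold 48% + 50% = 98% of Cobalt, so Maya controls Cobalt.
No other company's threshold is met.
Maya controls 6 companies.

6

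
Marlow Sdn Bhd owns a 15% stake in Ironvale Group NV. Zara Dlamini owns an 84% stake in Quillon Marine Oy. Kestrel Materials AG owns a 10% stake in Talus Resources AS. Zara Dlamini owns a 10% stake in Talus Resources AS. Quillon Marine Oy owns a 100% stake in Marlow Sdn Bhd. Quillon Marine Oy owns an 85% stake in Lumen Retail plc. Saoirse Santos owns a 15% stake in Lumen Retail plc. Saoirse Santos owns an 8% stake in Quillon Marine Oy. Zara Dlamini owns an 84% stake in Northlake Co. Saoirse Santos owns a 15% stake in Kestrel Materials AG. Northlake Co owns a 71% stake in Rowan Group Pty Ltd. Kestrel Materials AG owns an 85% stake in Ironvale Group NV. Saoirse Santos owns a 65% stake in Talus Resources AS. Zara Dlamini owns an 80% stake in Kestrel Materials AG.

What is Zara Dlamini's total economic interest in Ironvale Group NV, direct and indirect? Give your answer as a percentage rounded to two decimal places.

80.60%

Zara reaches Ironvale along 2 paths.
Via Quillon → Marlow: 84% × 100% × 15% = 12.6%.
Via Kestrel: 80% × 85% = 68%.
Total: 12.6% + 68% = 80.6%.
Rounded: 80.60%.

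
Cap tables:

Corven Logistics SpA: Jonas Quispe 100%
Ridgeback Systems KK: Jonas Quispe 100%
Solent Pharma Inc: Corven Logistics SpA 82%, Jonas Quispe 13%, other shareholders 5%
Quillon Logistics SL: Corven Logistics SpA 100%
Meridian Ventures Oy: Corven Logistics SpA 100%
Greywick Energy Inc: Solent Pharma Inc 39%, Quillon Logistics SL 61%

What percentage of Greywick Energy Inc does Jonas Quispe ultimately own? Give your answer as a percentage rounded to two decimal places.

Jonas reaches Greywick along 3 paths.
Via Corven → Solent: 100% × 82% × 39% = 31.98%.
Via Solent: 13% × 39% = 5.07%.
Via Corven → Quillon: 100% × 100% × 61% = 61%.
Total: 31.98% + 5.07% + 61% = 98.05%.

98.05%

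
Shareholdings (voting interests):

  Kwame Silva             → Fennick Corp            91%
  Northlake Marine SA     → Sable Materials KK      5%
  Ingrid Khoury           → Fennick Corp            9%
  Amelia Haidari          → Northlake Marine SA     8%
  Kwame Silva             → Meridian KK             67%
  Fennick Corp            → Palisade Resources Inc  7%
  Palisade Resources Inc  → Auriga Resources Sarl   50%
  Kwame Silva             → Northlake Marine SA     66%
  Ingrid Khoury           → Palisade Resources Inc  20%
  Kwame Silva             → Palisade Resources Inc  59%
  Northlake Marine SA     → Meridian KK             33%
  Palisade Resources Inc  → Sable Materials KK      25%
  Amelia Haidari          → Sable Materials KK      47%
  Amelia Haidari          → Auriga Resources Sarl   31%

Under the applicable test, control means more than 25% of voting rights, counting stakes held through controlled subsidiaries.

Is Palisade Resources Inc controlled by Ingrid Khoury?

No

Ingrid's largest direct stake is 20% in Palisade, which does not meet the threshold, so Ingrid controls no company.
In Palisade, Ingrid's side holds only 20%, not > 25%.
So Ingrid does not control Palisade.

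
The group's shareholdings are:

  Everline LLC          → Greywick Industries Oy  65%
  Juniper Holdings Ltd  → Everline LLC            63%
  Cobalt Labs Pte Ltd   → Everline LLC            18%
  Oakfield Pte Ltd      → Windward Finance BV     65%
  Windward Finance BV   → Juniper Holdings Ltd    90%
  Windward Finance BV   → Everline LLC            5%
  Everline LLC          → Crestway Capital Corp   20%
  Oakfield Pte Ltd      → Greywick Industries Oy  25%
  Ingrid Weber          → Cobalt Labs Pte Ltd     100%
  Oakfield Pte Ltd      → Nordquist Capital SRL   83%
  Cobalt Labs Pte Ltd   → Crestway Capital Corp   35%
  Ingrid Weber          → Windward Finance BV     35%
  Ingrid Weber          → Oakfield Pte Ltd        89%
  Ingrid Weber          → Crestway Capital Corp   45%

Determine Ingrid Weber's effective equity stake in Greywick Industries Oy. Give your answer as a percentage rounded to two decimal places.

71.19%

Ingrid reaches Greywick along 6 paths.
Via Oakfield: 89% × 25% = 22.25%.
Via Windward → Juniper → Everline: 35% × 90% × 63% × 65% = 12.89925%.
Via Oakfield → Windward → Juniper → Everline: 89% × 65% × 90% × 63% × 65% = 21.3206175%.
Via Windward → Everline: 35% × 5% × 65% = 1.1375%.
Via Oakfield → Windward → Everline: 89% × 65% × 5% × 65% = 1.880125%.
Via Cobalt → Everline: 100% × 18% × 65% = 11.7%.
Total: 22.25% + 12.89925% + 21.3206175% + 1.1375% + 1.880125% + 11.7% = 71.1874925%.
Rounded: 71.19%.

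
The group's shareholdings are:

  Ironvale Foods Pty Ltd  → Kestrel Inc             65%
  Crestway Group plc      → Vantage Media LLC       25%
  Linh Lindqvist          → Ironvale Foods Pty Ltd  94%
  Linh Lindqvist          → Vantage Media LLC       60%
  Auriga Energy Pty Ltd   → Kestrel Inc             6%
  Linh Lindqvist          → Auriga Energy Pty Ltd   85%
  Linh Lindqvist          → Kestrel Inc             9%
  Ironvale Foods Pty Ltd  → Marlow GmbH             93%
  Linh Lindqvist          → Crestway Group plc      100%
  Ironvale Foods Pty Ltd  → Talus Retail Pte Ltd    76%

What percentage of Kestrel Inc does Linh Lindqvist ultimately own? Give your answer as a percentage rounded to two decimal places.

Linh reaches Kestrel along 3 paths.
Via Auriga: 85% × 6% = 5.1%.
Via Ironvale: 94% × 65% = 61.1%.
Direct stake: 9% = 9%.
Total: 5.1% + 61.1% + 9% = 75.2%.
Rounded: 75.20%.

75.20%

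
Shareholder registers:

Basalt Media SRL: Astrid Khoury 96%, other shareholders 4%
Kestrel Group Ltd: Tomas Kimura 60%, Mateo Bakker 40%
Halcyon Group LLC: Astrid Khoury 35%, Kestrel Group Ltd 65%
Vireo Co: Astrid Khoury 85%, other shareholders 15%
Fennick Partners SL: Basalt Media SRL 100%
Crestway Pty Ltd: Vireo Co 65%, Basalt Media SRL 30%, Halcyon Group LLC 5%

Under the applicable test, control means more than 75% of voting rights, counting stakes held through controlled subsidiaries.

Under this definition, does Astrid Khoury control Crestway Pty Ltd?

Astrid holds 85% of Vireo, so Astrid controls Vireo.
Astrid holds 96% of Basalt, so Astrid controls Basalt.
Vireo and Basalt together hold 65% + 30% = 95% of Crestway, so Astrid controls Crestway.

Yes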